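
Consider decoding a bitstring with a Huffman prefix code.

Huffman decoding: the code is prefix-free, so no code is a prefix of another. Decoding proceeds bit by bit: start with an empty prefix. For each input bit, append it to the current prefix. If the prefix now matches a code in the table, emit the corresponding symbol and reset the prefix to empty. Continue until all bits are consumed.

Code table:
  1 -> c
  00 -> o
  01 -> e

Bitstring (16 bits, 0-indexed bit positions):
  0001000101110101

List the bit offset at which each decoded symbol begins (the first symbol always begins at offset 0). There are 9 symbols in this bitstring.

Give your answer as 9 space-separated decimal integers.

Answer: 0 2 4 6 8 10 11 12 14

Derivation:
Bit 0: prefix='0' (no match yet)
Bit 1: prefix='00' -> emit 'o', reset
Bit 2: prefix='0' (no match yet)
Bit 3: prefix='01' -> emit 'e', reset
Bit 4: prefix='0' (no match yet)
Bit 5: prefix='00' -> emit 'o', reset
Bit 6: prefix='0' (no match yet)
Bit 7: prefix='01' -> emit 'e', reset
Bit 8: prefix='0' (no match yet)
Bit 9: prefix='01' -> emit 'e', reset
Bit 10: prefix='1' -> emit 'c', reset
Bit 11: prefix='1' -> emit 'c', reset
Bit 12: prefix='0' (no match yet)
Bit 13: prefix='01' -> emit 'e', reset
Bit 14: prefix='0' (no match yet)
Bit 15: prefix='01' -> emit 'e', reset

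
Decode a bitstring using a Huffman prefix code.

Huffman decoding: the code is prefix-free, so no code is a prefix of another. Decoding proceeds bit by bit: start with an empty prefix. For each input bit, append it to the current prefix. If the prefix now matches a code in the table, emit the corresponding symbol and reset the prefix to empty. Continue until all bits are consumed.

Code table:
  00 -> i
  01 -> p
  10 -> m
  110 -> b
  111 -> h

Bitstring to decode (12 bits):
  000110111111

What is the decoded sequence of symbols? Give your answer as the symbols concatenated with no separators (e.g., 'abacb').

Bit 0: prefix='0' (no match yet)
Bit 1: prefix='00' -> emit 'i', reset
Bit 2: prefix='0' (no match yet)
Bit 3: prefix='01' -> emit 'p', reset
Bit 4: prefix='1' (no match yet)
Bit 5: prefix='10' -> emit 'm', reset
Bit 6: prefix='1' (no match yet)
Bit 7: prefix='11' (no match yet)
Bit 8: prefix='111' -> emit 'h', reset
Bit 9: prefix='1' (no match yet)
Bit 10: prefix='11' (no match yet)
Bit 11: prefix='111' -> emit 'h', reset

Answer: ipmhh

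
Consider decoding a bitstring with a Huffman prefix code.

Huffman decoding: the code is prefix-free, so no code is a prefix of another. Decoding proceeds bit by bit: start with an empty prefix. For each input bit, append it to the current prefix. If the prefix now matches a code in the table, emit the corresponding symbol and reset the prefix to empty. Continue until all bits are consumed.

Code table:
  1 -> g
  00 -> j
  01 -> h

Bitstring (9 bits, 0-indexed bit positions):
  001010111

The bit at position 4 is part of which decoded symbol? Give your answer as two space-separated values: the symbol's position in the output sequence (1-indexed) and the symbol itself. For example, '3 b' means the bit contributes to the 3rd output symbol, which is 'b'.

Answer: 3 h

Derivation:
Bit 0: prefix='0' (no match yet)
Bit 1: prefix='00' -> emit 'j', reset
Bit 2: prefix='1' -> emit 'g', reset
Bit 3: prefix='0' (no match yet)
Bit 4: prefix='01' -> emit 'h', reset
Bit 5: prefix='0' (no match yet)
Bit 6: prefix='01' -> emit 'h', reset
Bit 7: prefix='1' -> emit 'g', reset
Bit 8: prefix='1' -> emit 'g', reset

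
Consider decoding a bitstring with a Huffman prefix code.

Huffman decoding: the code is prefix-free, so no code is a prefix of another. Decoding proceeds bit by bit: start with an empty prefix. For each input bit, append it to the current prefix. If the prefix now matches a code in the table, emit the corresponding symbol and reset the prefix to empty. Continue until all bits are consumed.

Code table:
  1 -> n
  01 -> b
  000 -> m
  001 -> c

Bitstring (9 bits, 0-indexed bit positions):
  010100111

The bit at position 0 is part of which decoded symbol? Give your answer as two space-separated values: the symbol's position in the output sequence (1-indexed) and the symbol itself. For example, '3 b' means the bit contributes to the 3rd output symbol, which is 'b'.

Bit 0: prefix='0' (no match yet)
Bit 1: prefix='01' -> emit 'b', reset
Bit 2: prefix='0' (no match yet)
Bit 3: prefix='01' -> emit 'b', reset
Bit 4: prefix='0' (no match yet)

Answer: 1 b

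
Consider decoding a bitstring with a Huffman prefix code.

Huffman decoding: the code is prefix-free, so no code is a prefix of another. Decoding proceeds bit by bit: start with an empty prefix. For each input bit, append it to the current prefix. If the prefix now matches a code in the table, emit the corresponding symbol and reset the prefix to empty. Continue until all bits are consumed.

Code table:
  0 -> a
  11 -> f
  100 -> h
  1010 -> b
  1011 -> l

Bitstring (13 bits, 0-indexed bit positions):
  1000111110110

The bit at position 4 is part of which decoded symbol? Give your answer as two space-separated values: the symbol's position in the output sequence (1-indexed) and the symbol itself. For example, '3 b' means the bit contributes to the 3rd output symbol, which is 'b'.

Answer: 3 f

Derivation:
Bit 0: prefix='1' (no match yet)
Bit 1: prefix='10' (no match yet)
Bit 2: prefix='100' -> emit 'h', reset
Bit 3: prefix='0' -> emit 'a', reset
Bit 4: prefix='1' (no match yet)
Bit 5: prefix='11' -> emit 'f', reset
Bit 6: prefix='1' (no match yet)
Bit 7: prefix='11' -> emit 'f', reset
Bit 8: prefix='1' (no match yet)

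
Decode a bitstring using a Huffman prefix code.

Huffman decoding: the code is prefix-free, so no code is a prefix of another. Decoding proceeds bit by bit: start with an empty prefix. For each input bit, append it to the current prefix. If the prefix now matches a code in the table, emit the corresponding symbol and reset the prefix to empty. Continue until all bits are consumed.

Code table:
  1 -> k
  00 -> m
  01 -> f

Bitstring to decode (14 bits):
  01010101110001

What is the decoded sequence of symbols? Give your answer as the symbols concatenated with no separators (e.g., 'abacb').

Bit 0: prefix='0' (no match yet)
Bit 1: prefix='01' -> emit 'f', reset
Bit 2: prefix='0' (no match yet)
Bit 3: prefix='01' -> emit 'f', reset
Bit 4: prefix='0' (no match yet)
Bit 5: prefix='01' -> emit 'f', reset
Bit 6: prefix='0' (no match yet)
Bit 7: prefix='01' -> emit 'f', reset
Bit 8: prefix='1' -> emit 'k', reset
Bit 9: prefix='1' -> emit 'k', reset
Bit 10: prefix='0' (no match yet)
Bit 11: prefix='00' -> emit 'm', reset
Bit 12: prefix='0' (no match yet)
Bit 13: prefix='01' -> emit 'f', reset

Answer: ffffkkmf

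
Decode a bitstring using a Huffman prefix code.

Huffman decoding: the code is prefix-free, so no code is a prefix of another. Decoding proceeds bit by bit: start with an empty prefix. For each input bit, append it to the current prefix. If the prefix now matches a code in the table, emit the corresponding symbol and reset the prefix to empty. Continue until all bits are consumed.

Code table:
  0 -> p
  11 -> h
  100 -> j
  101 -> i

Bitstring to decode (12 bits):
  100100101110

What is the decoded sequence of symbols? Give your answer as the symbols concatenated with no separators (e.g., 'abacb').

Answer: jjihp

Derivation:
Bit 0: prefix='1' (no match yet)
Bit 1: prefix='10' (no match yet)
Bit 2: prefix='100' -> emit 'j', reset
Bit 3: prefix='1' (no match yet)
Bit 4: prefix='10' (no match yet)
Bit 5: prefix='100' -> emit 'j', reset
Bit 6: prefix='1' (no match yet)
Bit 7: prefix='10' (no match yet)
Bit 8: prefix='101' -> emit 'i', reset
Bit 9: prefix='1' (no match yet)
Bit 10: prefix='11' -> emit 'h', reset
Bit 11: prefix='0' -> emit 'p', reset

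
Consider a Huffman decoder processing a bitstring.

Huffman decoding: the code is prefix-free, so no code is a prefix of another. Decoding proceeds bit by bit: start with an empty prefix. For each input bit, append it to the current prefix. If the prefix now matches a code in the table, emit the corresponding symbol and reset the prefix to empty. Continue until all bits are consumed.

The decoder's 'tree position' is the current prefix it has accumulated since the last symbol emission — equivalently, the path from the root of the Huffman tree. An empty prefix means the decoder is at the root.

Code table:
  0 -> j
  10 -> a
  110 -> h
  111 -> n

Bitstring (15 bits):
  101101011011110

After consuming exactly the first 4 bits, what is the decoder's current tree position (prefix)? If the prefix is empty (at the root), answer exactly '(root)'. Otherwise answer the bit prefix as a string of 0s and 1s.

Answer: 11

Derivation:
Bit 0: prefix='1' (no match yet)
Bit 1: prefix='10' -> emit 'a', reset
Bit 2: prefix='1' (no match yet)
Bit 3: prefix='11' (no match yet)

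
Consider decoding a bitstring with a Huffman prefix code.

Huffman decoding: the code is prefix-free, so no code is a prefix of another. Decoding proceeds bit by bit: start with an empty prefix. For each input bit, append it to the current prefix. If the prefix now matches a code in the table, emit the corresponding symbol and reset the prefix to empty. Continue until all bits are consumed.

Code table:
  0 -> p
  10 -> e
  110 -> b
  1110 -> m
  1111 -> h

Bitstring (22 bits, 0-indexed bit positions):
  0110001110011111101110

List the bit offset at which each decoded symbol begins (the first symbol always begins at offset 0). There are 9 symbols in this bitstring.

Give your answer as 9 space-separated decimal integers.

Answer: 0 1 4 5 6 10 11 15 18

Derivation:
Bit 0: prefix='0' -> emit 'p', reset
Bit 1: prefix='1' (no match yet)
Bit 2: prefix='11' (no match yet)
Bit 3: prefix='110' -> emit 'b', reset
Bit 4: prefix='0' -> emit 'p', reset
Bit 5: prefix='0' -> emit 'p', reset
Bit 6: prefix='1' (no match yet)
Bit 7: prefix='11' (no match yet)
Bit 8: prefix='111' (no match yet)
Bit 9: prefix='1110' -> emit 'm', reset
Bit 10: prefix='0' -> emit 'p', reset
Bit 11: prefix='1' (no match yet)
Bit 12: prefix='11' (no match yet)
Bit 13: prefix='111' (no match yet)
Bit 14: prefix='1111' -> emit 'h', reset
Bit 15: prefix='1' (no match yet)
Bit 16: prefix='11' (no match yet)
Bit 17: prefix='110' -> emit 'b', reset
Bit 18: prefix='1' (no match yet)
Bit 19: prefix='11' (no match yet)
Bit 20: prefix='111' (no match yet)
Bit 21: prefix='1110' -> emit 'm', reset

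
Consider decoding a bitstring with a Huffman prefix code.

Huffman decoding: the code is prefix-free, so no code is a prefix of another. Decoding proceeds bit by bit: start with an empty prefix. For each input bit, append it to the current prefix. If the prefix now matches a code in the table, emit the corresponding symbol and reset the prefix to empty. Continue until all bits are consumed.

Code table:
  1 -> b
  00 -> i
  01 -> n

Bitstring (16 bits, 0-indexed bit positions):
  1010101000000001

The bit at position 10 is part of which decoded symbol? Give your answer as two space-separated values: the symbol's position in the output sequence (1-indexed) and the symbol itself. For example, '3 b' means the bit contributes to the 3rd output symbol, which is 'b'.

Answer: 6 i

Derivation:
Bit 0: prefix='1' -> emit 'b', reset
Bit 1: prefix='0' (no match yet)
Bit 2: prefix='01' -> emit 'n', reset
Bit 3: prefix='0' (no match yet)
Bit 4: prefix='01' -> emit 'n', reset
Bit 5: prefix='0' (no match yet)
Bit 6: prefix='01' -> emit 'n', reset
Bit 7: prefix='0' (no match yet)
Bit 8: prefix='00' -> emit 'i', reset
Bit 9: prefix='0' (no match yet)
Bit 10: prefix='00' -> emit 'i', reset
Bit 11: prefix='0' (no match yet)
Bit 12: prefix='00' -> emit 'i', reset
Bit 13: prefix='0' (no match yet)
Bit 14: prefix='00' -> emit 'i', reset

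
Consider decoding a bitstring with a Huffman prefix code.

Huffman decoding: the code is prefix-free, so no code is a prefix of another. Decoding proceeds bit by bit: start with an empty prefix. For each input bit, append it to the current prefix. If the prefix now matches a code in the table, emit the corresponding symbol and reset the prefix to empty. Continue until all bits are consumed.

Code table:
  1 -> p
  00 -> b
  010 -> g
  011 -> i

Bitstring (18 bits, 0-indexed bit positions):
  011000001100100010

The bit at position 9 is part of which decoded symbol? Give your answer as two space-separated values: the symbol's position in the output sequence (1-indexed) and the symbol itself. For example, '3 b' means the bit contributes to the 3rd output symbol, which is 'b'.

Answer: 4 i

Derivation:
Bit 0: prefix='0' (no match yet)
Bit 1: prefix='01' (no match yet)
Bit 2: prefix='011' -> emit 'i', reset
Bit 3: prefix='0' (no match yet)
Bit 4: prefix='00' -> emit 'b', reset
Bit 5: prefix='0' (no match yet)
Bit 6: prefix='00' -> emit 'b', reset
Bit 7: prefix='0' (no match yet)
Bit 8: prefix='01' (no match yet)
Bit 9: prefix='011' -> emit 'i', reset
Bit 10: prefix='0' (no match yet)
Bit 11: prefix='00' -> emit 'b', reset
Bit 12: prefix='1' -> emit 'p', reset
Bit 13: prefix='0' (no match yet)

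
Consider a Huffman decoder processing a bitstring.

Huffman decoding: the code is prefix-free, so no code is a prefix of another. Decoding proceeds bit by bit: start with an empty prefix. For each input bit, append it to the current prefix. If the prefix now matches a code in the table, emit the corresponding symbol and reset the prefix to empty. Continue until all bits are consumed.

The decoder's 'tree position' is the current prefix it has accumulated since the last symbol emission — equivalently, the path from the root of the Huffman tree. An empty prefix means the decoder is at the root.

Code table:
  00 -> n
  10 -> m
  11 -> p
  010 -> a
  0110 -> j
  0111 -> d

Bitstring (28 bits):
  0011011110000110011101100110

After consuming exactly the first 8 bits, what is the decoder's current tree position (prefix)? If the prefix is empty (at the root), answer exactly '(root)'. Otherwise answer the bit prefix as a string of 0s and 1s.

Answer: (root)

Derivation:
Bit 0: prefix='0' (no match yet)
Bit 1: prefix='00' -> emit 'n', reset
Bit 2: prefix='1' (no match yet)
Bit 3: prefix='11' -> emit 'p', reset
Bit 4: prefix='0' (no match yet)
Bit 5: prefix='01' (no match yet)
Bit 6: prefix='011' (no match yet)
Bit 7: prefix='0111' -> emit 'd', reset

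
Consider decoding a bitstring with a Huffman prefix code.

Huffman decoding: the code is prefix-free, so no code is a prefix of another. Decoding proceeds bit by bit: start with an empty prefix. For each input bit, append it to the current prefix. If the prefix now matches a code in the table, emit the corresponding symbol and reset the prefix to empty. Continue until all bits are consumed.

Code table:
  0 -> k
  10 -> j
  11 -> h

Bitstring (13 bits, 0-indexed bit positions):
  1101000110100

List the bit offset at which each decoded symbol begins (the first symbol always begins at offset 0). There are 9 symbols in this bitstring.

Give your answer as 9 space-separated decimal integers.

Answer: 0 2 3 5 6 7 9 10 12

Derivation:
Bit 0: prefix='1' (no match yet)
Bit 1: prefix='11' -> emit 'h', reset
Bit 2: prefix='0' -> emit 'k', reset
Bit 3: prefix='1' (no match yet)
Bit 4: prefix='10' -> emit 'j', reset
Bit 5: prefix='0' -> emit 'k', reset
Bit 6: prefix='0' -> emit 'k', reset
Bit 7: prefix='1' (no match yet)
Bit 8: prefix='11' -> emit 'h', reset
Bit 9: prefix='0' -> emit 'k', reset
Bit 10: prefix='1' (no match yet)
Bit 11: prefix='10' -> emit 'j', reset
Bit 12: prefix='0' -> emit 'k', reset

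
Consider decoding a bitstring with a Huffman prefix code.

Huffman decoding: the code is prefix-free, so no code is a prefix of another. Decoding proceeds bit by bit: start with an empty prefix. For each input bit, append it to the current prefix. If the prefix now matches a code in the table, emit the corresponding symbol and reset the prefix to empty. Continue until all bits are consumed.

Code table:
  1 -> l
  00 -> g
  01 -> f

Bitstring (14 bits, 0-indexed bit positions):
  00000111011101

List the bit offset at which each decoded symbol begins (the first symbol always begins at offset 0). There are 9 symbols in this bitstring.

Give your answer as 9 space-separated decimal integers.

Answer: 0 2 4 6 7 8 10 11 12

Derivation:
Bit 0: prefix='0' (no match yet)
Bit 1: prefix='00' -> emit 'g', reset
Bit 2: prefix='0' (no match yet)
Bit 3: prefix='00' -> emit 'g', reset
Bit 4: prefix='0' (no match yet)
Bit 5: prefix='01' -> emit 'f', reset
Bit 6: prefix='1' -> emit 'l', reset
Bit 7: prefix='1' -> emit 'l', reset
Bit 8: prefix='0' (no match yet)
Bit 9: prefix='01' -> emit 'f', reset
Bit 10: prefix='1' -> emit 'l', reset
Bit 11: prefix='1' -> emit 'l', reset
Bit 12: prefix='0' (no match yet)
Bit 13: prefix='01' -> emit 'f', reset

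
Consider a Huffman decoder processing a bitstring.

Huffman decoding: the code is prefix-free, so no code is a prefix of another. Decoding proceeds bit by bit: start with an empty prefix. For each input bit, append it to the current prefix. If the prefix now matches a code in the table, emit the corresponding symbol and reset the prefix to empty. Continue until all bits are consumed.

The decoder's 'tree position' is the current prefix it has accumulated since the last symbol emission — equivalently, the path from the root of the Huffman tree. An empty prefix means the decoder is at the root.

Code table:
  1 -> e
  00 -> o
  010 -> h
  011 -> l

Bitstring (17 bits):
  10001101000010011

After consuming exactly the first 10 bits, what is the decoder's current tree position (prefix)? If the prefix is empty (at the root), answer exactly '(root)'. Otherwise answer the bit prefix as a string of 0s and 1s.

Answer: 0

Derivation:
Bit 0: prefix='1' -> emit 'e', reset
Bit 1: prefix='0' (no match yet)
Bit 2: prefix='00' -> emit 'o', reset
Bit 3: prefix='0' (no match yet)
Bit 4: prefix='01' (no match yet)
Bit 5: prefix='011' -> emit 'l', reset
Bit 6: prefix='0' (no match yet)
Bit 7: prefix='01' (no match yet)
Bit 8: prefix='010' -> emit 'h', reset
Bit 9: prefix='0' (no match yet)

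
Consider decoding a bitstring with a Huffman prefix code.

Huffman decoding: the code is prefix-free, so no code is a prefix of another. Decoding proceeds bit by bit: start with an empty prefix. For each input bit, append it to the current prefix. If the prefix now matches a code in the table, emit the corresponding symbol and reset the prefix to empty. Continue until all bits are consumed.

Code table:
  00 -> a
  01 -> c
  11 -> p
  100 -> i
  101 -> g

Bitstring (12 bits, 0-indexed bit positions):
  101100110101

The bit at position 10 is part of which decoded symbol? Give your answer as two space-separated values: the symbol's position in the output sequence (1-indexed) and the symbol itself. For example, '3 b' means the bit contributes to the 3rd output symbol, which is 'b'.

Answer: 5 c

Derivation:
Bit 0: prefix='1' (no match yet)
Bit 1: prefix='10' (no match yet)
Bit 2: prefix='101' -> emit 'g', reset
Bit 3: prefix='1' (no match yet)
Bit 4: prefix='10' (no match yet)
Bit 5: prefix='100' -> emit 'i', reset
Bit 6: prefix='1' (no match yet)
Bit 7: prefix='11' -> emit 'p', reset
Bit 8: prefix='0' (no match yet)
Bit 9: prefix='01' -> emit 'c', reset
Bit 10: prefix='0' (no match yet)
Bit 11: prefix='01' -> emit 'c', reset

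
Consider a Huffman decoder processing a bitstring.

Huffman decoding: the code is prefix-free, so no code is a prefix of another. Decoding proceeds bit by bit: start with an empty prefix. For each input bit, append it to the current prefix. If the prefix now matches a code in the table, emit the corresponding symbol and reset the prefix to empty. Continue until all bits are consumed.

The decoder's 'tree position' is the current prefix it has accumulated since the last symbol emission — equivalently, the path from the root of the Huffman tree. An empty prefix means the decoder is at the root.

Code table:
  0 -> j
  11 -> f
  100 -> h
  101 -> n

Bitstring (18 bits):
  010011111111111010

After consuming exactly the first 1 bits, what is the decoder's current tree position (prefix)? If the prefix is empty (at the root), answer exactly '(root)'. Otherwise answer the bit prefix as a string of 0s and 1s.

Answer: (root)

Derivation:
Bit 0: prefix='0' -> emit 'j', reset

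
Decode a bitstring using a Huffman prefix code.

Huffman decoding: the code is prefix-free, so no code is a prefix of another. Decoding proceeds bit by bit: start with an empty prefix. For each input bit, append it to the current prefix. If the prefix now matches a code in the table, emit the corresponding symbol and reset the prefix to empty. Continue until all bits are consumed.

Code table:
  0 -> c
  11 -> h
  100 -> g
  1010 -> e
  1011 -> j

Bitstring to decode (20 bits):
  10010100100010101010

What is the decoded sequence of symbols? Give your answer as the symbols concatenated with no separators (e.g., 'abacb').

Bit 0: prefix='1' (no match yet)
Bit 1: prefix='10' (no match yet)
Bit 2: prefix='100' -> emit 'g', reset
Bit 3: prefix='1' (no match yet)
Bit 4: prefix='10' (no match yet)
Bit 5: prefix='101' (no match yet)
Bit 6: prefix='1010' -> emit 'e', reset
Bit 7: prefix='0' -> emit 'c', reset
Bit 8: prefix='1' (no match yet)
Bit 9: prefix='10' (no match yet)
Bit 10: prefix='100' -> emit 'g', reset
Bit 11: prefix='0' -> emit 'c', reset
Bit 12: prefix='1' (no match yet)
Bit 13: prefix='10' (no match yet)
Bit 14: prefix='101' (no match yet)
Bit 15: prefix='1010' -> emit 'e', reset
Bit 16: prefix='1' (no match yet)
Bit 17: prefix='10' (no match yet)
Bit 18: prefix='101' (no match yet)
Bit 19: prefix='1010' -> emit 'e', reset

Answer: gecgcee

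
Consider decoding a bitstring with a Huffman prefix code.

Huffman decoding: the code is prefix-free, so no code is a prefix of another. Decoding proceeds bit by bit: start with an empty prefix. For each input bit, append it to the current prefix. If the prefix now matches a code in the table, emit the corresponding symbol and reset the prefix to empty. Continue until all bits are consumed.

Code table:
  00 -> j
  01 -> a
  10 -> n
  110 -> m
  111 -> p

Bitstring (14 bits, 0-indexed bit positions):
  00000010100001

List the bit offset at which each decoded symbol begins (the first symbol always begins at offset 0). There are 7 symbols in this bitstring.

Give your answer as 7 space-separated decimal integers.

Answer: 0 2 4 6 8 10 12

Derivation:
Bit 0: prefix='0' (no match yet)
Bit 1: prefix='00' -> emit 'j', reset
Bit 2: prefix='0' (no match yet)
Bit 3: prefix='00' -> emit 'j', reset
Bit 4: prefix='0' (no match yet)
Bit 5: prefix='00' -> emit 'j', reset
Bit 6: prefix='1' (no match yet)
Bit 7: prefix='10' -> emit 'n', reset
Bit 8: prefix='1' (no match yet)
Bit 9: prefix='10' -> emit 'n', reset
Bit 10: prefix='0' (no match yet)
Bit 11: prefix='00' -> emit 'j', reset
Bit 12: prefix='0' (no match yet)
Bit 13: prefix='01' -> emit 'a', reset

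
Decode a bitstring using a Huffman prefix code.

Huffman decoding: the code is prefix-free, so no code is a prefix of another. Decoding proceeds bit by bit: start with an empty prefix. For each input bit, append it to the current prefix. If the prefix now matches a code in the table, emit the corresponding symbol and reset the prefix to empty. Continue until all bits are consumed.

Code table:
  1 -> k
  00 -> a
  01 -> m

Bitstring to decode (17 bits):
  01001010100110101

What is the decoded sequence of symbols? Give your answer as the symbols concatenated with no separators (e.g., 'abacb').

Answer: makmmakkmm

Derivation:
Bit 0: prefix='0' (no match yet)
Bit 1: prefix='01' -> emit 'm', reset
Bit 2: prefix='0' (no match yet)
Bit 3: prefix='00' -> emit 'a', reset
Bit 4: prefix='1' -> emit 'k', reset
Bit 5: prefix='0' (no match yet)
Bit 6: prefix='01' -> emit 'm', reset
Bit 7: prefix='0' (no match yet)
Bit 8: prefix='01' -> emit 'm', reset
Bit 9: prefix='0' (no match yet)
Bit 10: prefix='00' -> emit 'a', reset
Bit 11: prefix='1' -> emit 'k', reset
Bit 12: prefix='1' -> emit 'k', reset
Bit 13: prefix='0' (no match yet)
Bit 14: prefix='01' -> emit 'm', reset
Bit 15: prefix='0' (no match yet)
Bit 16: prefix='01' -> emit 'm', reset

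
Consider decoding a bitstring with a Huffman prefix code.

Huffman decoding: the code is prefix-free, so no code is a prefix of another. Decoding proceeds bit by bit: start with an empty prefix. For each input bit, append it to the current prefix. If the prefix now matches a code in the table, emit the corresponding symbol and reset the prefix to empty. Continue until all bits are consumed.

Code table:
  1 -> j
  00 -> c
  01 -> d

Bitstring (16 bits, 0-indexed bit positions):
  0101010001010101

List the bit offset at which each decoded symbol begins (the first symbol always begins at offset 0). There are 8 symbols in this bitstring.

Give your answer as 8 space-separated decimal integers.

Answer: 0 2 4 6 8 10 12 14

Derivation:
Bit 0: prefix='0' (no match yet)
Bit 1: prefix='01' -> emit 'd', reset
Bit 2: prefix='0' (no match yet)
Bit 3: prefix='01' -> emit 'd', reset
Bit 4: prefix='0' (no match yet)
Bit 5: prefix='01' -> emit 'd', reset
Bit 6: prefix='0' (no match yet)
Bit 7: prefix='00' -> emit 'c', reset
Bit 8: prefix='0' (no match yet)
Bit 9: prefix='01' -> emit 'd', reset
Bit 10: prefix='0' (no match yet)
Bit 11: prefix='01' -> emit 'd', reset
Bit 12: prefix='0' (no match yet)
Bit 13: prefix='01' -> emit 'd', reset
Bit 14: prefix='0' (no match yet)
Bit 15: prefix='01' -> emit 'd', reset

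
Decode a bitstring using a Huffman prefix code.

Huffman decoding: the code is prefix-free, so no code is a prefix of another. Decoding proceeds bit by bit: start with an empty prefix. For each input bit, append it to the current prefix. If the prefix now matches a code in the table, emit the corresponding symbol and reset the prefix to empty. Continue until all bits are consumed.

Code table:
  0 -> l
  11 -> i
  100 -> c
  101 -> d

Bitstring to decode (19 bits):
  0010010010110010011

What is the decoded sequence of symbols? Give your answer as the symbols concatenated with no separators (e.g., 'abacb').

Bit 0: prefix='0' -> emit 'l', reset
Bit 1: prefix='0' -> emit 'l', reset
Bit 2: prefix='1' (no match yet)
Bit 3: prefix='10' (no match yet)
Bit 4: prefix='100' -> emit 'c', reset
Bit 5: prefix='1' (no match yet)
Bit 6: prefix='10' (no match yet)
Bit 7: prefix='100' -> emit 'c', reset
Bit 8: prefix='1' (no match yet)
Bit 9: prefix='10' (no match yet)
Bit 10: prefix='101' -> emit 'd', reset
Bit 11: prefix='1' (no match yet)
Bit 12: prefix='10' (no match yet)
Bit 13: prefix='100' -> emit 'c', reset
Bit 14: prefix='1' (no match yet)
Bit 15: prefix='10' (no match yet)
Bit 16: prefix='100' -> emit 'c', reset
Bit 17: prefix='1' (no match yet)
Bit 18: prefix='11' -> emit 'i', reset

Answer: llccdcci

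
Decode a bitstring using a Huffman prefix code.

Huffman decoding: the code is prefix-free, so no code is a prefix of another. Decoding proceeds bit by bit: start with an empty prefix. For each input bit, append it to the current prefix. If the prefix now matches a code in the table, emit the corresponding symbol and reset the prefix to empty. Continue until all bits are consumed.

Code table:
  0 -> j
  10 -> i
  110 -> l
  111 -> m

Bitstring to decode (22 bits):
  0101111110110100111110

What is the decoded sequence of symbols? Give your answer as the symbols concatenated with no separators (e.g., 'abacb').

Answer: jimmjlijml

Derivation:
Bit 0: prefix='0' -> emit 'j', reset
Bit 1: prefix='1' (no match yet)
Bit 2: prefix='10' -> emit 'i', reset
Bit 3: prefix='1' (no match yet)
Bit 4: prefix='11' (no match yet)
Bit 5: prefix='111' -> emit 'm', reset
Bit 6: prefix='1' (no match yet)
Bit 7: prefix='11' (no match yet)
Bit 8: prefix='111' -> emit 'm', reset
Bit 9: prefix='0' -> emit 'j', reset
Bit 10: prefix='1' (no match yet)
Bit 11: prefix='11' (no match yet)
Bit 12: prefix='110' -> emit 'l', reset
Bit 13: prefix='1' (no match yet)
Bit 14: prefix='10' -> emit 'i', reset
Bit 15: prefix='0' -> emit 'j', reset
Bit 16: prefix='1' (no match yet)
Bit 17: prefix='11' (no match yet)
Bit 18: prefix='111' -> emit 'm', reset
Bit 19: prefix='1' (no match yet)
Bit 20: prefix='11' (no match yet)
Bit 21: prefix='110' -> emit 'l', reset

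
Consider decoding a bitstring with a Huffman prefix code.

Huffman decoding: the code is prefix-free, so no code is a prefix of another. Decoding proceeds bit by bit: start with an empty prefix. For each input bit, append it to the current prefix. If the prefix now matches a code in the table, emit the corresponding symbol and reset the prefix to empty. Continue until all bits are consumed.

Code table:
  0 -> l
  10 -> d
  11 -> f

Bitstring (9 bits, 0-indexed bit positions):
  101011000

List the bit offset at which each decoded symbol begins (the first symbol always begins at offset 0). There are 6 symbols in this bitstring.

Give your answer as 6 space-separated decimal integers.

Answer: 0 2 4 6 7 8

Derivation:
Bit 0: prefix='1' (no match yet)
Bit 1: prefix='10' -> emit 'd', reset
Bit 2: prefix='1' (no match yet)
Bit 3: prefix='10' -> emit 'd', reset
Bit 4: prefix='1' (no match yet)
Bit 5: prefix='11' -> emit 'f', reset
Bit 6: prefix='0' -> emit 'l', reset
Bit 7: prefix='0' -> emit 'l', reset
Bit 8: prefix='0' -> emit 'l', reset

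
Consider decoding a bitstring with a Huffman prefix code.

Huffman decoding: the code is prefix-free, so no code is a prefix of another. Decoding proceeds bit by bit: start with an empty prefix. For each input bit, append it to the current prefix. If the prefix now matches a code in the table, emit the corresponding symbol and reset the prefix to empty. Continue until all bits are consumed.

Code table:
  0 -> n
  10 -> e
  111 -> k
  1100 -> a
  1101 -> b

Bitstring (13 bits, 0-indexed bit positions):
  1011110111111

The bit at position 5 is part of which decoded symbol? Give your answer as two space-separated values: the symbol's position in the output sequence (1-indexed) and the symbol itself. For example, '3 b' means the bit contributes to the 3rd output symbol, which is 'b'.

Answer: 3 e

Derivation:
Bit 0: prefix='1' (no match yet)
Bit 1: prefix='10' -> emit 'e', reset
Bit 2: prefix='1' (no match yet)
Bit 3: prefix='11' (no match yet)
Bit 4: prefix='111' -> emit 'k', reset
Bit 5: prefix='1' (no match yet)
Bit 6: prefix='10' -> emit 'e', reset
Bit 7: prefix='1' (no match yet)
Bit 8: prefix='11' (no match yet)
Bit 9: prefix='111' -> emit 'k', reset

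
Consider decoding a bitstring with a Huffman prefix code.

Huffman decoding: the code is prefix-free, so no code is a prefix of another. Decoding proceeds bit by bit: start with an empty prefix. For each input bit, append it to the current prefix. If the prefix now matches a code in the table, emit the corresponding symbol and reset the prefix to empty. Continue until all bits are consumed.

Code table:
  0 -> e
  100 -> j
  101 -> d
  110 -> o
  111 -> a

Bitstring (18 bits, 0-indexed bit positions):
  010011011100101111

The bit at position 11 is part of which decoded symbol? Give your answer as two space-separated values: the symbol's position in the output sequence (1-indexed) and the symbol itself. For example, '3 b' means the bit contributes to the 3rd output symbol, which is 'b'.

Answer: 6 e

Derivation:
Bit 0: prefix='0' -> emit 'e', reset
Bit 1: prefix='1' (no match yet)
Bit 2: prefix='10' (no match yet)
Bit 3: prefix='100' -> emit 'j', reset
Bit 4: prefix='1' (no match yet)
Bit 5: prefix='11' (no match yet)
Bit 6: prefix='110' -> emit 'o', reset
Bit 7: prefix='1' (no match yet)
Bit 8: prefix='11' (no match yet)
Bit 9: prefix='111' -> emit 'a', reset
Bit 10: prefix='0' -> emit 'e', reset
Bit 11: prefix='0' -> emit 'e', reset
Bit 12: prefix='1' (no match yet)
Bit 13: prefix='10' (no match yet)
Bit 14: prefix='101' -> emit 'd', reset
Bit 15: prefix='1' (no match yet)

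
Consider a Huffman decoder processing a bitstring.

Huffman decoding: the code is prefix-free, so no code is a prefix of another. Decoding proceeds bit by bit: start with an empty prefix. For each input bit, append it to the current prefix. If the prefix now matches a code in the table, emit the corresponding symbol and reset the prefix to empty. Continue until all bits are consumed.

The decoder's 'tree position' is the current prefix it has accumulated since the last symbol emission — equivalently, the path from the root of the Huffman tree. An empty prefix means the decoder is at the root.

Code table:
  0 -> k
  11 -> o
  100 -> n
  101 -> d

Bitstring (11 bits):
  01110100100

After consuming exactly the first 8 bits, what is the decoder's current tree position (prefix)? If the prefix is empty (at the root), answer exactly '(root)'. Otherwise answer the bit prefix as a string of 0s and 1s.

Answer: (root)

Derivation:
Bit 0: prefix='0' -> emit 'k', reset
Bit 1: prefix='1' (no match yet)
Bit 2: prefix='11' -> emit 'o', reset
Bit 3: prefix='1' (no match yet)
Bit 4: prefix='10' (no match yet)
Bit 5: prefix='101' -> emit 'd', reset
Bit 6: prefix='0' -> emit 'k', reset
Bit 7: prefix='0' -> emit 'k', reset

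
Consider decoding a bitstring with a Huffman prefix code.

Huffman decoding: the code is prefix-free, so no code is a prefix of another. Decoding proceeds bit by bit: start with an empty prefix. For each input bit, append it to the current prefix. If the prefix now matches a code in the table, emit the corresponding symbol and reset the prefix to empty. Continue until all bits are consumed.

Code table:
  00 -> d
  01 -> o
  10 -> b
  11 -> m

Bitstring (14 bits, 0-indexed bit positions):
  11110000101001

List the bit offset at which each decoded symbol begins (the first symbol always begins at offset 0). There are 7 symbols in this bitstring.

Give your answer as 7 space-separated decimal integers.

Answer: 0 2 4 6 8 10 12

Derivation:
Bit 0: prefix='1' (no match yet)
Bit 1: prefix='11' -> emit 'm', reset
Bit 2: prefix='1' (no match yet)
Bit 3: prefix='11' -> emit 'm', reset
Bit 4: prefix='0' (no match yet)
Bit 5: prefix='00' -> emit 'd', reset
Bit 6: prefix='0' (no match yet)
Bit 7: prefix='00' -> emit 'd', reset
Bit 8: prefix='1' (no match yet)
Bit 9: prefix='10' -> emit 'b', reset
Bit 10: prefix='1' (no match yet)
Bit 11: prefix='10' -> emit 'b', reset
Bit 12: prefix='0' (no match yet)
Bit 13: prefix='01' -> emit 'o', reset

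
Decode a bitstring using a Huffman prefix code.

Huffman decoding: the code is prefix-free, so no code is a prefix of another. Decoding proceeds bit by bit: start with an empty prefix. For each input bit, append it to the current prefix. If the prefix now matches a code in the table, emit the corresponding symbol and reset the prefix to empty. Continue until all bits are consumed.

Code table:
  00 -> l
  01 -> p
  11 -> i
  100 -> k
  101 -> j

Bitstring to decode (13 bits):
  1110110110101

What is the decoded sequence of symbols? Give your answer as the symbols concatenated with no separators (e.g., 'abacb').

Answer: ijjjp

Derivation:
Bit 0: prefix='1' (no match yet)
Bit 1: prefix='11' -> emit 'i', reset
Bit 2: prefix='1' (no match yet)
Bit 3: prefix='10' (no match yet)
Bit 4: prefix='101' -> emit 'j', reset
Bit 5: prefix='1' (no match yet)
Bit 6: prefix='10' (no match yet)
Bit 7: prefix='101' -> emit 'j', reset
Bit 8: prefix='1' (no match yet)
Bit 9: prefix='10' (no match yet)
Bit 10: prefix='101' -> emit 'j', reset
Bit 11: prefix='0' (no match yet)
Bit 12: prefix='01' -> emit 'p', reset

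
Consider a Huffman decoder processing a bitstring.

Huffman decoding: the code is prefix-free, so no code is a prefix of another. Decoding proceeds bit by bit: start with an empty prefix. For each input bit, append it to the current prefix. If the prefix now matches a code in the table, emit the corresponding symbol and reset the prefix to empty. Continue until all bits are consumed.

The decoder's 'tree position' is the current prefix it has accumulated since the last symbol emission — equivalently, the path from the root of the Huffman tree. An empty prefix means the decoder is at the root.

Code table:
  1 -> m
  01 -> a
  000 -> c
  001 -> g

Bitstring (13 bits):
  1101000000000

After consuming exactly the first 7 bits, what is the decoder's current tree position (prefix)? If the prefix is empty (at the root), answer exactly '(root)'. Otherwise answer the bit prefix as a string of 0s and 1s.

Bit 0: prefix='1' -> emit 'm', reset
Bit 1: prefix='1' -> emit 'm', reset
Bit 2: prefix='0' (no match yet)
Bit 3: prefix='01' -> emit 'a', reset
Bit 4: prefix='0' (no match yet)
Bit 5: prefix='00' (no match yet)
Bit 6: prefix='000' -> emit 'c', reset

Answer: (root)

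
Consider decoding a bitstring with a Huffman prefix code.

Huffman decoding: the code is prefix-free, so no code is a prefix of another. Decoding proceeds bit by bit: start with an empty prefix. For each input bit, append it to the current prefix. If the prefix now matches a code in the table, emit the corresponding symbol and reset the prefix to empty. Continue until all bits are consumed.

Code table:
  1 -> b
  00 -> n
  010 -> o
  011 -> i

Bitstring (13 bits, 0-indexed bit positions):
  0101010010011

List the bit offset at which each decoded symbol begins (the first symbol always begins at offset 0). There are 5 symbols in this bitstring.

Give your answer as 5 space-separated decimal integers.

Bit 0: prefix='0' (no match yet)
Bit 1: prefix='01' (no match yet)
Bit 2: prefix='010' -> emit 'o', reset
Bit 3: prefix='1' -> emit 'b', reset
Bit 4: prefix='0' (no match yet)
Bit 5: prefix='01' (no match yet)
Bit 6: prefix='010' -> emit 'o', reset
Bit 7: prefix='0' (no match yet)
Bit 8: prefix='01' (no match yet)
Bit 9: prefix='010' -> emit 'o', reset
Bit 10: prefix='0' (no match yet)
Bit 11: prefix='01' (no match yet)
Bit 12: prefix='011' -> emit 'i', reset

Answer: 0 3 4 7 10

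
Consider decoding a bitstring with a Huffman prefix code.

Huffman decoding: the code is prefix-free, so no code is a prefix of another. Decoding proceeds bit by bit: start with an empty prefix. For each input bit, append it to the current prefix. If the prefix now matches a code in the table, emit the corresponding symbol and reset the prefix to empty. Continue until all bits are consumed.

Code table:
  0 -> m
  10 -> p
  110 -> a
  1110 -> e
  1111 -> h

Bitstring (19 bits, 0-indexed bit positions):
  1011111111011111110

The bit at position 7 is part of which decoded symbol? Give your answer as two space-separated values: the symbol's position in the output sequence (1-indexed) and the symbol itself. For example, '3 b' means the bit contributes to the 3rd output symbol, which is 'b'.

Bit 0: prefix='1' (no match yet)
Bit 1: prefix='10' -> emit 'p', reset
Bit 2: prefix='1' (no match yet)
Bit 3: prefix='11' (no match yet)
Bit 4: prefix='111' (no match yet)
Bit 5: prefix='1111' -> emit 'h', reset
Bit 6: prefix='1' (no match yet)
Bit 7: prefix='11' (no match yet)
Bit 8: prefix='111' (no match yet)
Bit 9: prefix='1111' -> emit 'h', reset
Bit 10: prefix='0' -> emit 'm', reset
Bit 11: prefix='1' (no match yet)

Answer: 3 h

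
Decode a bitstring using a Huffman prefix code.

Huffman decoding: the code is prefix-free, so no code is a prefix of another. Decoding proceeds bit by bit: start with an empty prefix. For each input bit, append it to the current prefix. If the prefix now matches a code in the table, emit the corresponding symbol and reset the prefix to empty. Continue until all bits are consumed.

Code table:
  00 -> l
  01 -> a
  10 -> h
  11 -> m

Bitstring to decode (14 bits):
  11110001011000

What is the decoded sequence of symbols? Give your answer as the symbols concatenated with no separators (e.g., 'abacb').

Bit 0: prefix='1' (no match yet)
Bit 1: prefix='11' -> emit 'm', reset
Bit 2: prefix='1' (no match yet)
Bit 3: prefix='11' -> emit 'm', reset
Bit 4: prefix='0' (no match yet)
Bit 5: prefix='00' -> emit 'l', reset
Bit 6: prefix='0' (no match yet)
Bit 7: prefix='01' -> emit 'a', reset
Bit 8: prefix='0' (no match yet)
Bit 9: prefix='01' -> emit 'a', reset
Bit 10: prefix='1' (no match yet)
Bit 11: prefix='10' -> emit 'h', reset
Bit 12: prefix='0' (no match yet)
Bit 13: prefix='00' -> emit 'l', reset

Answer: mmlaahl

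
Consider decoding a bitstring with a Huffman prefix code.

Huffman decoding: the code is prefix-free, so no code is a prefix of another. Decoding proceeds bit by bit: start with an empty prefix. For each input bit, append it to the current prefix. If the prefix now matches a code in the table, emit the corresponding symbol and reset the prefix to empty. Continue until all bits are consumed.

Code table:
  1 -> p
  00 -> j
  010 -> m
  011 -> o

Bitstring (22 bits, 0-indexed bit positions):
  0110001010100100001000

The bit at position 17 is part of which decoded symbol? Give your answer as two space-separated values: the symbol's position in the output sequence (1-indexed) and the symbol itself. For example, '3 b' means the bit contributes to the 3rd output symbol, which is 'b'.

Answer: 8 m

Derivation:
Bit 0: prefix='0' (no match yet)
Bit 1: prefix='01' (no match yet)
Bit 2: prefix='011' -> emit 'o', reset
Bit 3: prefix='0' (no match yet)
Bit 4: prefix='00' -> emit 'j', reset
Bit 5: prefix='0' (no match yet)
Bit 6: prefix='01' (no match yet)
Bit 7: prefix='010' -> emit 'm', reset
Bit 8: prefix='1' -> emit 'p', reset
Bit 9: prefix='0' (no match yet)
Bit 10: prefix='01' (no match yet)
Bit 11: prefix='010' -> emit 'm', reset
Bit 12: prefix='0' (no match yet)
Bit 13: prefix='01' (no match yet)
Bit 14: prefix='010' -> emit 'm', reset
Bit 15: prefix='0' (no match yet)
Bit 16: prefix='00' -> emit 'j', reset
Bit 17: prefix='0' (no match yet)
Bit 18: prefix='01' (no match yet)
Bit 19: prefix='010' -> emit 'm', reset
Bit 20: prefix='0' (no match yet)
Bit 21: prefix='00' -> emit 'j', reset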